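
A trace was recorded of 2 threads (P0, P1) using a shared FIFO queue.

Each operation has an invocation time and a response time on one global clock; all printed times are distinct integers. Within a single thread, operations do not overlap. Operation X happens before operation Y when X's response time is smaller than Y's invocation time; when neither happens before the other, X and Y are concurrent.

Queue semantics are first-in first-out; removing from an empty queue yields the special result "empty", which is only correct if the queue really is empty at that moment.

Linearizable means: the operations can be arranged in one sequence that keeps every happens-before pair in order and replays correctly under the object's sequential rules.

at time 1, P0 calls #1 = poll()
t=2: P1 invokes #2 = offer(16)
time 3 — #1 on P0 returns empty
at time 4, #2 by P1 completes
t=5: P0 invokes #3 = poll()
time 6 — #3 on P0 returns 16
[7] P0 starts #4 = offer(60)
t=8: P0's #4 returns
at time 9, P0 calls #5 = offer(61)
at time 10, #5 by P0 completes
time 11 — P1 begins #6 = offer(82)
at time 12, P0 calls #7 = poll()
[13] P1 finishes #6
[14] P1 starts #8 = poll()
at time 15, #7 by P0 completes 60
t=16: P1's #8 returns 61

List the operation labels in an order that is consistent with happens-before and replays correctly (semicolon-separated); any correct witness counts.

#1; #2; #3; #4; #5; #6; #7; #8

after step 1 (#1 poll() → empty): queue <>
after step 2 (#2 offer(16)): queue <16>
after step 3 (#3 poll() → 16): queue <>
after step 4 (#4 offer(60)): queue <60>
after step 5 (#5 offer(61)): queue <60,61>
after step 6 (#6 offer(82)): queue <60,61,82>
after step 7 (#7 poll() → 60): queue <61,82>
after step 8 (#8 poll() → 61): queue <82>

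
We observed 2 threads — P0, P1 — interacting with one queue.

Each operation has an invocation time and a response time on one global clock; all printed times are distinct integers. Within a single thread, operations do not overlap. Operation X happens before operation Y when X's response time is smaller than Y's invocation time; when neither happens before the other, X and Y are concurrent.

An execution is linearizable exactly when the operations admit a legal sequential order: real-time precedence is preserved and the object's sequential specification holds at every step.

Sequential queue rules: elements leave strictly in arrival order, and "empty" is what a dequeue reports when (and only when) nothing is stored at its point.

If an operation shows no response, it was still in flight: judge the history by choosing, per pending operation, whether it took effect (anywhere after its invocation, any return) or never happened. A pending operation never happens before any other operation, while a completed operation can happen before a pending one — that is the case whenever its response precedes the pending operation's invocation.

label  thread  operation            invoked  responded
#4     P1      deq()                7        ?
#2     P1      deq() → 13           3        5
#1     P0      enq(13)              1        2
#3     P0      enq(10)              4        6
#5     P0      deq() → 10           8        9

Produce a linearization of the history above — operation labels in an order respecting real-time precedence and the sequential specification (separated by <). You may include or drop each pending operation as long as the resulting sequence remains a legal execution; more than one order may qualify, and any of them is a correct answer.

#1 < #2 < #3 < #5

after step 1 (#1 enq(13)): queue <13>
after step 2 (#2 deq() → 13): queue <>
after step 3 (#3 enq(10)): queue <10>
after step 4 (#5 deq() → 10): queue <>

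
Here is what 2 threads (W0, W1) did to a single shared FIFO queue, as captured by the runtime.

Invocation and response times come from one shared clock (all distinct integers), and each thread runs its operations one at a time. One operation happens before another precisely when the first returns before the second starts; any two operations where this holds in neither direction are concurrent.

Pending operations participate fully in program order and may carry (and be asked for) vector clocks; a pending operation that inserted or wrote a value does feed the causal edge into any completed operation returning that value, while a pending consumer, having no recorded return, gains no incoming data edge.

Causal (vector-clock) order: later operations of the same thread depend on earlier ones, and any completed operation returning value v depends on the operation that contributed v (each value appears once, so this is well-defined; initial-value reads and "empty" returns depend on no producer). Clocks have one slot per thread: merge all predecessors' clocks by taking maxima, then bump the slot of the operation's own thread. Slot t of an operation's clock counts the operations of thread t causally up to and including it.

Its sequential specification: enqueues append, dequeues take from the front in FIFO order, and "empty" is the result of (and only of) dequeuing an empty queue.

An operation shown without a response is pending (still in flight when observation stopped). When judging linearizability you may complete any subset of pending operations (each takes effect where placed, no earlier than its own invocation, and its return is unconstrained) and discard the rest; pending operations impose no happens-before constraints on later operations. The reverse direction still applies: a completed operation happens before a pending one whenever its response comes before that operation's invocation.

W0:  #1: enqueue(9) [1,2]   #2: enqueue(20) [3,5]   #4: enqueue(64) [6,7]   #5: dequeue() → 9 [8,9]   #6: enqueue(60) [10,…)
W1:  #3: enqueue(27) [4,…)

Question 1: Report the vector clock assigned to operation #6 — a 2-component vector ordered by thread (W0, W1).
VC(#3, invoked at 4): no causal predecessors; +1 on W1 → (0, 1)
VC(#1, invoked at 1): no causal predecessors; +1 on W0 → (1, 0)
#2 (invocation 3): componentwise max over VC(#1)=(1, 0), +1 at W0, giving (2, 0)
#4 (invocation 6): componentwise max over VC(#2)=(2, 0), +1 at W0, giving (3, 0)
#5 (invocation 8): componentwise max over VC(#1)=(1, 0), VC(#4)=(3, 0), +1 at W0, giving (4, 0)
#6 (invocation 10): componentwise max over VC(#5)=(4, 0), +1 at W0, giving (5, 0)
target: VC(#6) = (5, 0)

(5, 0)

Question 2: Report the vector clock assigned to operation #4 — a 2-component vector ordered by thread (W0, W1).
#3 (invocation 4): nothing precedes it; W1's component alone gives (0, 1)
#1 (invocation 1): nothing precedes it; W0's component alone gives (1, 0)
from VC(#1)=(1, 0), #2 (invoked 3) maxes components and bumps W0 → (2, 0)
from VC(#2)=(2, 0), #4 (invoked 6) maxes components and bumps W0 → (3, 0)
from VC(#1)=(1, 0), VC(#4)=(3, 0), #5 (invoked 8) maxes components and bumps W0 → (4, 0)
from VC(#5)=(4, 0), #6 (invoked 10) maxes components and bumps W0 → (5, 0)
target: VC(#4) = (3, 0)

(3, 0)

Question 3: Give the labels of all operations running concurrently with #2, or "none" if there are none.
overlap test against #2 [3,5]: concurrent iff the interval meets 3..5
#1 [1,2]: before
#3 [4,…): concurrent
#4 [6,7]: after
#5 [8,9]: after
#6 [10,…): after

#3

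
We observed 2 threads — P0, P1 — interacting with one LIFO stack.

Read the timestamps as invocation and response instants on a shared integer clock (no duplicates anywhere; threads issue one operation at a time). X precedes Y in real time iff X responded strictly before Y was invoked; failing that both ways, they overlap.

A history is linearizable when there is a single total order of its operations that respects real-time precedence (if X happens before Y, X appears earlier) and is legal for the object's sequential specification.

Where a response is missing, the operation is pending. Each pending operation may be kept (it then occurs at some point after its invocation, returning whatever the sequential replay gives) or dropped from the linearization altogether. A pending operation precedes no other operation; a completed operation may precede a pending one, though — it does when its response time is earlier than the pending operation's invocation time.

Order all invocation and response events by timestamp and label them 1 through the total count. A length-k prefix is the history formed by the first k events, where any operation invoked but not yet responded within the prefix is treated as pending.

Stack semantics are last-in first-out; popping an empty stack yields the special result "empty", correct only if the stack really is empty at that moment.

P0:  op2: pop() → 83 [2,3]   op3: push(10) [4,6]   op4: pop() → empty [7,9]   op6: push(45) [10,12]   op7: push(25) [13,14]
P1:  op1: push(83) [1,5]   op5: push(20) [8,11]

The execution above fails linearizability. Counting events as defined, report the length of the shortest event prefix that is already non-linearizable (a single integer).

9

events 1..8 are linearizable, e.g. via op1, op2, op3:
1. op1 push(83), leaving stack <83>
2. op2 pop() → 83, leaving stack <>
3. op3 push(10), leaving stack <10>
adding event 9 (op4 responds at 9) leaves no legal real-time order
no completion choice of the 1 pending operation (op5) rescues it — every subset was tried
sample order op1, op2, op3, op4 (pending dropped) stalls at step 4 — op4 pop() → empty has no legal effect
sample order op2, op1, op3, op4 (pending dropped) stalls at step 1 — op2 pop() → 83 has no legal effect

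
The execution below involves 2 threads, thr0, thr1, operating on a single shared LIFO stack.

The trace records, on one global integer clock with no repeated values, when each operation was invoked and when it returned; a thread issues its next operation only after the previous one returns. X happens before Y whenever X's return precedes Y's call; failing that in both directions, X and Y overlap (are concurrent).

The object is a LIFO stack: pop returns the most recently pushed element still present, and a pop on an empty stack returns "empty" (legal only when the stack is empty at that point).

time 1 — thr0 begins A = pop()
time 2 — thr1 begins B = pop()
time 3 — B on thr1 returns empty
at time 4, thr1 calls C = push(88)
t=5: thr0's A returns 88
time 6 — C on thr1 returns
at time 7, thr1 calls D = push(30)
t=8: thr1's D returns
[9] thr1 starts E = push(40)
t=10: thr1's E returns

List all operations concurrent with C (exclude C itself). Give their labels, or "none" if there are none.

C runs from 4 to 6; window-overlapping ops are concurrent
A [1,5]: concurrent
B [2,3]: before
D [7,8]: after
E [9,10]: after

A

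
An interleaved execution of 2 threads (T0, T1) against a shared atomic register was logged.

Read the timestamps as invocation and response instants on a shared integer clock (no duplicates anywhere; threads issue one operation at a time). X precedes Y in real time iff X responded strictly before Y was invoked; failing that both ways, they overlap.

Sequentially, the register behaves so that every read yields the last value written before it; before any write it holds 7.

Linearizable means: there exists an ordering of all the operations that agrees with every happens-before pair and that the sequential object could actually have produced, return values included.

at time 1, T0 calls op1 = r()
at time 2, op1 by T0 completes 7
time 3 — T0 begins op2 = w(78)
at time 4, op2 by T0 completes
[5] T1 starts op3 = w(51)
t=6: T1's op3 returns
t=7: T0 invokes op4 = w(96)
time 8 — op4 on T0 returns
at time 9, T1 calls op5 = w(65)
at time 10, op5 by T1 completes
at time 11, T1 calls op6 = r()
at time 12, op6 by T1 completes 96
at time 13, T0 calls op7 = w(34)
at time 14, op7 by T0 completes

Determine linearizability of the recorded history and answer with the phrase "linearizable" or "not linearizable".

not linearizable

through event 11 a valid linearization exists; event 12 (op6 responding at time 12) ends that
a single order respects real time; the 6 completed atomic register operations fail replay along it
one such order, op1, op2, op3, op4, op5, op6, breaks at step 6 where op6 r() → 96 is illegal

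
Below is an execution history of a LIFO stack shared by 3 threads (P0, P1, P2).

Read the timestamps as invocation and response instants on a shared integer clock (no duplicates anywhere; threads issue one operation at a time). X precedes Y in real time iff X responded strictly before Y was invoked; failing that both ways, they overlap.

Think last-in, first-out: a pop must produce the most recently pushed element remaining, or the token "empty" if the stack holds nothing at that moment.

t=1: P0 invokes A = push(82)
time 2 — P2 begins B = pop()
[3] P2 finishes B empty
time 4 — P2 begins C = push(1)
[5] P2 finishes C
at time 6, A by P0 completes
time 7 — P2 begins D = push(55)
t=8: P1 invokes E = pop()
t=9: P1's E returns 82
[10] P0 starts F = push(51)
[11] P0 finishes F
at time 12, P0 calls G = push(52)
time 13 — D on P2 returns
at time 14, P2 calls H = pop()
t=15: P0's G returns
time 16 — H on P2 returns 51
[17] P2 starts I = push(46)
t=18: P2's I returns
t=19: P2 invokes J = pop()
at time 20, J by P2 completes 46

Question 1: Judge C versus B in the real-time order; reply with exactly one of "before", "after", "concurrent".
Answer: after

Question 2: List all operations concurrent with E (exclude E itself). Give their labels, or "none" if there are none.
Answer: D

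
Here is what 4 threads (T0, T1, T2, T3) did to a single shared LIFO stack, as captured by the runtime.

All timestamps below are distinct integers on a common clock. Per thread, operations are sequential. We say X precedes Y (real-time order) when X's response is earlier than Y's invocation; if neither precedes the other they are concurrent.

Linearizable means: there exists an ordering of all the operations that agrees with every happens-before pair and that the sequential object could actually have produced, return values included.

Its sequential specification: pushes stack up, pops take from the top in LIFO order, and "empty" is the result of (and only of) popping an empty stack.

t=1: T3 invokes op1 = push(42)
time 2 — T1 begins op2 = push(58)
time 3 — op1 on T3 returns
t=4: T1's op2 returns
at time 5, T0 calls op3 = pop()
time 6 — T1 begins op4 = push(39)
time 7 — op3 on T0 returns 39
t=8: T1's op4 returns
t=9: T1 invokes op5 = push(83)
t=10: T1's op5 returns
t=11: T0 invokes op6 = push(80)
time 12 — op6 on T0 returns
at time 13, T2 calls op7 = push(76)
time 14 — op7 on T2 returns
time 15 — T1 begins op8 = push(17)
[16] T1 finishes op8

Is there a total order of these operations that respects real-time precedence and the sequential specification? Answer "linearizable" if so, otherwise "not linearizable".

witness order: op1, op2, op4, op3, op5, op6, op7, op8
step 1: op1 push(42) — stack <42>
step 2: op2 push(58) — stack <42,58>
step 3: op4 push(39) — stack <42,58,39>
step 4: op3 pop() → 39 — stack <42,58>
step 5: op5 push(83) — stack <42,58,83>
step 6: op6 push(80) — stack <42,58,83,80>
step 7: op7 push(76) — stack <42,58,83,80,76>
step 8: op8 push(17) — stack <42,58,83,80,76,17>

linearizable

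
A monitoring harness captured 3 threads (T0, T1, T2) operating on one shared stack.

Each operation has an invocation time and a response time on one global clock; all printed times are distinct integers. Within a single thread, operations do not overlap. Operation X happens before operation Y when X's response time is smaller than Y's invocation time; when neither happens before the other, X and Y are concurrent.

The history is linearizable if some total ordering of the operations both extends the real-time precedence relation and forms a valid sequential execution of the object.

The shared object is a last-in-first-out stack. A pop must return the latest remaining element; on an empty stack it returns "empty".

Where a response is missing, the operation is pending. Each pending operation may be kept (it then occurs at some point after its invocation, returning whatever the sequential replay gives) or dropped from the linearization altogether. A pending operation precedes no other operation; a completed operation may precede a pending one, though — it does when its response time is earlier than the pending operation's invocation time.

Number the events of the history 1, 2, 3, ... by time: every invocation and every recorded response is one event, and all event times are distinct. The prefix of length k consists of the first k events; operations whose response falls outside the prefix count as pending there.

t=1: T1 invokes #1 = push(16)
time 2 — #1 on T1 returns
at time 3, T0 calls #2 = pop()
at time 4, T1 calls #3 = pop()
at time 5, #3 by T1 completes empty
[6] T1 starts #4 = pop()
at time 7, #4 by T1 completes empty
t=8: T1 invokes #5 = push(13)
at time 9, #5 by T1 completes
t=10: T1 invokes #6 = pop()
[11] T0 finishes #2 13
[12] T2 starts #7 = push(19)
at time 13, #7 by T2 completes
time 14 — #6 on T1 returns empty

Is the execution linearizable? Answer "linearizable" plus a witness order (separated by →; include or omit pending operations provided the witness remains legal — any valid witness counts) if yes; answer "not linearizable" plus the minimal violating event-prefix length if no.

not linearizable — minimal violating prefix: 11 events

through event 10 a valid linearization exists; event 11 (#2 responding at time 11) ends that
4 orders of the 5 completed stack ops respect real time; none is legal
completion choices over the 1 pending operation (#6) were checked; none helps
one such order, #1, #2, #3, #4, #5 (pending dropped), breaks at step 2 where #2 pop() → 13 is illegal
one such order, #1, #3, #2, #4, #5 (pending dropped), breaks at step 2 where #3 pop() → empty is illegal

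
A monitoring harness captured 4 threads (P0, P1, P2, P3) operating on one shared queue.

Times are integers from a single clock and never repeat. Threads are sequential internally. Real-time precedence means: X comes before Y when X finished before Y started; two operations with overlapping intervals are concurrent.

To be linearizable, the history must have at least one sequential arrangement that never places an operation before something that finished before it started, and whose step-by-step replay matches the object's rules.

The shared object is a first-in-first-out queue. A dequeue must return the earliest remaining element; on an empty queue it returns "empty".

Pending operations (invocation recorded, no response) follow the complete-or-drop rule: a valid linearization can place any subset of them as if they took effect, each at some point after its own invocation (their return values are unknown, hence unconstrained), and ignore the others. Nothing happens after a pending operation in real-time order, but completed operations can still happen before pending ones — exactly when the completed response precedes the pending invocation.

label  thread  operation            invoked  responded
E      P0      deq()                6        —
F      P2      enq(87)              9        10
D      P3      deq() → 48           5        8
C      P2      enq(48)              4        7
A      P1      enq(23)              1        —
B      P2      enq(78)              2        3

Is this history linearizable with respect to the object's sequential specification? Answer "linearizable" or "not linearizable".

linearizable

one valid linearization: B, C, A, E, D, F
after step 1 (B enq(78)): queue <78>
after step 2 (C enq(48)): queue <78,48>
after step 3 (A enq(23) (pending, included)): queue <78,48,23>
after step 4 (E deq() (pending, included)): queue <48,23>
after step 5 (D deq() → 48): queue <23>
after step 6 (F enq(87)): queue <23,87>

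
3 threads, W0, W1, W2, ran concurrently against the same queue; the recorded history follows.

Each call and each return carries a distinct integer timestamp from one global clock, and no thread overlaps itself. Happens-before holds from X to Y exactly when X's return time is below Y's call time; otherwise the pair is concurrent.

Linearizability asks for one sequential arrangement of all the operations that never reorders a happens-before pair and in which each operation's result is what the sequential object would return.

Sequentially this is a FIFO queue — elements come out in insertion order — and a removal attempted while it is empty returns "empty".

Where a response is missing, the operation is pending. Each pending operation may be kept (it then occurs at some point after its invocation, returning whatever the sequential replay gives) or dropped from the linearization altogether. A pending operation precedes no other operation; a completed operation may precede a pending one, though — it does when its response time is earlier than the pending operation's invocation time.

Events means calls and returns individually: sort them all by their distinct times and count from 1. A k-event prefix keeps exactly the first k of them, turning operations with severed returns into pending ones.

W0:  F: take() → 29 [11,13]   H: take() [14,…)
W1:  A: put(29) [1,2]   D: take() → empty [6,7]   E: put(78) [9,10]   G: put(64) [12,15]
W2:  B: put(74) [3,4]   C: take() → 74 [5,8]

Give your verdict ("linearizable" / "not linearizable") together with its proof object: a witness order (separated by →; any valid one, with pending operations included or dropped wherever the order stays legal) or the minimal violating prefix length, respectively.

not linearizable — minimal violating prefix: 7 events

the violation lands at event 7, D's response at time 7: events 1..6 linearize, events 1..7 do not
one real-time candidate order over the 3 completed operations — the queue replay rejects it
completion choices over the 1 pending operation (C) were checked; none helps
take A, B, D (pending dropped): step 3 already fails, because D take() → empty cannot occur there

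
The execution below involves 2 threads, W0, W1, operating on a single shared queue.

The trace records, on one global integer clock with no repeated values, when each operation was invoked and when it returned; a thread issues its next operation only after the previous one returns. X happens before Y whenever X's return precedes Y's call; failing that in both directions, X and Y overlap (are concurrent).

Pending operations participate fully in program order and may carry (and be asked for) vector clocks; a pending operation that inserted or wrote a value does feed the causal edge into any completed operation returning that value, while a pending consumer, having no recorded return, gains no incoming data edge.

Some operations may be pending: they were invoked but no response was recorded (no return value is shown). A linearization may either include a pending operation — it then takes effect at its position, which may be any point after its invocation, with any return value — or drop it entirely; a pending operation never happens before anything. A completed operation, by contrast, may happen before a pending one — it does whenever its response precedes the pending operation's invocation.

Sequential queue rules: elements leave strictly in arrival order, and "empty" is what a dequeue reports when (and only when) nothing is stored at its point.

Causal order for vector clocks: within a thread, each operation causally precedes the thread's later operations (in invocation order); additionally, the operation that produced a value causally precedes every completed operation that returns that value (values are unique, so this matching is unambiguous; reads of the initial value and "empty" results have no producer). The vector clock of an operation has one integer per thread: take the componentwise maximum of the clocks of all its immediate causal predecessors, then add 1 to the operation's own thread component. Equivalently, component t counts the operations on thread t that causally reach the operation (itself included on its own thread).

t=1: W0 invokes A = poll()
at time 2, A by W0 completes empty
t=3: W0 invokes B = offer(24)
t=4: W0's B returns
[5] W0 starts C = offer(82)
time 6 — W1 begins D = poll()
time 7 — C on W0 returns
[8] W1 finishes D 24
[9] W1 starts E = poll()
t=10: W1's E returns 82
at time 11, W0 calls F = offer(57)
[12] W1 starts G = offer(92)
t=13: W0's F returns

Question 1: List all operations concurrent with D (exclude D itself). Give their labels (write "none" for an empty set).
Answer: C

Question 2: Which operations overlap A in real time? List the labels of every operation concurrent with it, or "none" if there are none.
Answer: none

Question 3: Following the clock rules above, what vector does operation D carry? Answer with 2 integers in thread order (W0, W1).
Answer: (2, 1)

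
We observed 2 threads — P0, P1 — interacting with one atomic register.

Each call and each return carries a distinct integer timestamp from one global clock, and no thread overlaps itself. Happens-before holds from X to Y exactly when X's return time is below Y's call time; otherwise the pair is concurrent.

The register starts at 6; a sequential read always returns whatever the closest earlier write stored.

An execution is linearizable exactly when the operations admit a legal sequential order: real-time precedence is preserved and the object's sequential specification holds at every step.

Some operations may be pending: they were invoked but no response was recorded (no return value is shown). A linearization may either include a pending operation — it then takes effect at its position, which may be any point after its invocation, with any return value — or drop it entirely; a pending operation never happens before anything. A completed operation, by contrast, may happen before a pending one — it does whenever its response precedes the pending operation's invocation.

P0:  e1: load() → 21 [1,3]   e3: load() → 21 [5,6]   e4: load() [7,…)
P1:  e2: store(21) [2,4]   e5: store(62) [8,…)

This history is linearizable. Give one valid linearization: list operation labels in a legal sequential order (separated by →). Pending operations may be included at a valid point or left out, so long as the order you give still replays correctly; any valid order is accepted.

e2 → e1 → e3

step 1: e2 store(21) — value 21
step 2: e1 load() → 21 — value 21
step 3: e3 load() → 21 — value 21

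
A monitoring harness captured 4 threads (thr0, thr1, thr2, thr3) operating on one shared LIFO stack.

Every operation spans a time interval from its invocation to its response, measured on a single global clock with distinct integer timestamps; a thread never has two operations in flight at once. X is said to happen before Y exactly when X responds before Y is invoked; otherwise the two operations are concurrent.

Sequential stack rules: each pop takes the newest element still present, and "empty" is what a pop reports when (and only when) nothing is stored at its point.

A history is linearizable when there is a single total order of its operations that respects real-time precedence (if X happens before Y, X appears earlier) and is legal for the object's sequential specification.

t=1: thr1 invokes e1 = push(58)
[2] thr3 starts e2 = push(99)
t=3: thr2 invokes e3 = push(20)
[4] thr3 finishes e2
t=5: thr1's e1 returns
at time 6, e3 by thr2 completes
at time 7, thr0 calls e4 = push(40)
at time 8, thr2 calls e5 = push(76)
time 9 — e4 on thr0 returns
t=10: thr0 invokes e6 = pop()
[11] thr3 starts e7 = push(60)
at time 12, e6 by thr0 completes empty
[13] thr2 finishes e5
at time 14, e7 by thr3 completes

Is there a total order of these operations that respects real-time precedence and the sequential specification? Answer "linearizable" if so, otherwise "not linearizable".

not linearizable

prefix check: 1..11 passes, 1..12 fails once e6's time-12 response joins
all 6 real-time-respecting orders fail — 5 completed LIFO stack operations, no legal replay
no completion choice of the 2 pending operations (e5, e7) rescues it — every subset was tried
take e1, e2, e3, e4, e6 (pending dropped): step 5 already fails, because e6 pop() → empty cannot occur there
take e1, e3, e2, e4, e6 (pending dropped): step 5 already fails, because e6 pop() → empty cannot occur there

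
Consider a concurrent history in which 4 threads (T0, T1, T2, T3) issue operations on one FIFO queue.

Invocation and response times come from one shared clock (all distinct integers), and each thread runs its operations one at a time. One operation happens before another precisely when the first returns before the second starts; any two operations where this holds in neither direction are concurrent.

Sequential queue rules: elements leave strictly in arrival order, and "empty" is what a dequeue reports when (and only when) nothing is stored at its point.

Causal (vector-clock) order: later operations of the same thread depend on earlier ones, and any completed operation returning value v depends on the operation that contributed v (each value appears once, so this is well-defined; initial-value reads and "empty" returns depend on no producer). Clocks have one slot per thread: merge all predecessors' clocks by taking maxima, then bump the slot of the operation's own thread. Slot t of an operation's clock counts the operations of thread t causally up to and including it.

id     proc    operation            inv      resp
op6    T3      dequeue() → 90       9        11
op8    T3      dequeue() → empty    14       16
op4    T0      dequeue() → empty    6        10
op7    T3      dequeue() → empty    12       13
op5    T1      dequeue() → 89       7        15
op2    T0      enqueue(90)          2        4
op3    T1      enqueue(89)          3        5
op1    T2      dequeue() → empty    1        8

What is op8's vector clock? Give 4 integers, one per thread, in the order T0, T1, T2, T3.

(1, 0, 0, 3)

root op op1, invoked 1: fresh clock plus T2's own tick → (0, 0, 1, 0)
root op op3, invoked 3: fresh clock plus T1's own tick → (0, 1, 0, 0)
root op op2, invoked 2: fresh clock plus T0's own tick → (1, 0, 0, 0)
invoked at 7, op5 merges VC(op3)=(0, 1, 0, 0) and bumps T1's slot → (0, 2, 0, 0)
invoked at 9, op6 merges VC(op2)=(1, 0, 0, 0) and bumps T3's slot → (1, 0, 0, 1)
invoked at 6, op4 merges VC(op2)=(1, 0, 0, 0) and bumps T0's slot → (2, 0, 0, 0)
invoked at 12, op7 merges VC(op6)=(1, 0, 0, 1) and bumps T3's slot → (1, 0, 0, 2)
invoked at 14, op8 merges VC(op7)=(1, 0, 0, 2) and bumps T3's slot → (1, 0, 0, 3)
target: VC(op8) = (1, 0, 0, 3)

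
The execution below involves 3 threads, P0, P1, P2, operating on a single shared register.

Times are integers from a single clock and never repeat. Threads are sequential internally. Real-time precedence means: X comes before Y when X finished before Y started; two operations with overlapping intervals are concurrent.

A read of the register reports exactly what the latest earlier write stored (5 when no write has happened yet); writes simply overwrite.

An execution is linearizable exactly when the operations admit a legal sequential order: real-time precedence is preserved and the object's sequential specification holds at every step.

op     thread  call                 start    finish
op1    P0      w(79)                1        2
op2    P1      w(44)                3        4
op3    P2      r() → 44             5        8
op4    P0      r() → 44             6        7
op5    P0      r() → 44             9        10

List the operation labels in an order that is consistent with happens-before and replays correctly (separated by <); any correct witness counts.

op1 < op2 < op3 < op4 < op5

step 1: op1 w(79) — value 79
step 2: op2 w(44) — value 44
step 3: op3 r() → 44 — value 44
step 4: op4 r() → 44 — value 44
step 5: op5 r() → 44 — value 44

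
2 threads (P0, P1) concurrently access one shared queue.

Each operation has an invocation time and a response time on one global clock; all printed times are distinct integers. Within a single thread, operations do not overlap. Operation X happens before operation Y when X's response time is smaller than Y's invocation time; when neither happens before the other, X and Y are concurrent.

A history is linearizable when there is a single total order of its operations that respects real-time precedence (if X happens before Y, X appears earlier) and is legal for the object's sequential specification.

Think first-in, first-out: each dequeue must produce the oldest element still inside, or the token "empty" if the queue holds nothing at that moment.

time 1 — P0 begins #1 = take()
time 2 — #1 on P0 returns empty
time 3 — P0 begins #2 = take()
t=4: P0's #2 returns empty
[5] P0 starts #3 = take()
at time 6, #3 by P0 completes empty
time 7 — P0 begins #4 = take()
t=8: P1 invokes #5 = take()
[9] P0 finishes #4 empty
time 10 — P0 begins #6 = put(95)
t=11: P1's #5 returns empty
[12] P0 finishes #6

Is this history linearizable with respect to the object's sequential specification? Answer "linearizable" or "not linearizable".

witness order: #1, #2, #3, #4, #5, #6
1. #1 take() → empty, leaving queue <>
2. #2 take() → empty, leaving queue <>
3. #3 take() → empty, leaving queue <>
4. #4 take() → empty, leaving queue <>
5. #5 take() → empty, leaving queue <>
6. #6 put(95), leaving queue <95>

linearizable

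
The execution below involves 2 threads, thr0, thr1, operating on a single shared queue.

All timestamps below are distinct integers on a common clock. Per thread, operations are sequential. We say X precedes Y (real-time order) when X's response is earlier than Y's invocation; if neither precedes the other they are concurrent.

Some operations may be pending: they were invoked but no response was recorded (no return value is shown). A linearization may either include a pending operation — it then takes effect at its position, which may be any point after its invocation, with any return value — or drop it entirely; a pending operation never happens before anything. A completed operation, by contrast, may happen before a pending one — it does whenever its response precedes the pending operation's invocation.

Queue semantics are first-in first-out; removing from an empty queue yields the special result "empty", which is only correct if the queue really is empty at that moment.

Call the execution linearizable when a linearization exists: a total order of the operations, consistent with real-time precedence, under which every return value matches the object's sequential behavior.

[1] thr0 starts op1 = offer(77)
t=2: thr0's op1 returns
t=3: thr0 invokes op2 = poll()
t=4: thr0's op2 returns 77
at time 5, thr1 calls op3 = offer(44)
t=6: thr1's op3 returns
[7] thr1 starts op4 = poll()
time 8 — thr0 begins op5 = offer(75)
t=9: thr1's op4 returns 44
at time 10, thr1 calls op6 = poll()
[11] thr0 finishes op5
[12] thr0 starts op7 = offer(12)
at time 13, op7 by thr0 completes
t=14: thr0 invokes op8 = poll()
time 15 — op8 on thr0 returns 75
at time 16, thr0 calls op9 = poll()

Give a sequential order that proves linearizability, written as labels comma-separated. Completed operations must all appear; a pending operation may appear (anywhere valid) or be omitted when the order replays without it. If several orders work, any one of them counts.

op1, op2, op3, op4, op5, op7, op8

1. op1 offer(77), leaving queue <77>
2. op2 poll() → 77, leaving queue <>
3. op3 offer(44), leaving queue <44>
4. op4 poll() → 44, leaving queue <>
5. op5 offer(75), leaving queue <75>
6. op7 offer(12), leaving queue <75,12>
7. op8 poll() → 75, leaving queue <12>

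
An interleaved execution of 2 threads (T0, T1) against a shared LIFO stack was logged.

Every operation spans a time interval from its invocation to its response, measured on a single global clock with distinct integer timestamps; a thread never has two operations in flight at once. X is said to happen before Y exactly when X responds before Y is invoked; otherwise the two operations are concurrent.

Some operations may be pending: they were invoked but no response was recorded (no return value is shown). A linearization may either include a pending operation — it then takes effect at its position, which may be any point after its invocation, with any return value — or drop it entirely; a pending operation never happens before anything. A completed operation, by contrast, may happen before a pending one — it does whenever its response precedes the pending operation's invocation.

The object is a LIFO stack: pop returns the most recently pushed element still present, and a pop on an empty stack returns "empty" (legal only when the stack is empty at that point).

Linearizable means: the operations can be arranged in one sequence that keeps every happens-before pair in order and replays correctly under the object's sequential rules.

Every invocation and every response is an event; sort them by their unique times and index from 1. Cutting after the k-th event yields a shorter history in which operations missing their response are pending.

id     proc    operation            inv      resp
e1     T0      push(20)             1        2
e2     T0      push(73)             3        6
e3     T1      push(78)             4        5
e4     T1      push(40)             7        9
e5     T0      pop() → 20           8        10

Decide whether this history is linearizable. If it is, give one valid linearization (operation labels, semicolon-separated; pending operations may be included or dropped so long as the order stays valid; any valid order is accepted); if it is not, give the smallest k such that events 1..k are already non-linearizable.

not linearizable — minimal violating prefix: 10 events

prefix check: 1..9 passes, 1..10 fails once e5's time-10 response joins
real-time-consistent orders of the 5 completed operations: 4 — all fail the LIFO stack replay
sample order e1, e2, e3, e4, e5 stalls at step 5 — e5 pop() → 20 has no legal effect
sample order e1, e2, e3, e5, e4 stalls at step 4 — e5 pop() → 20 has no legal effect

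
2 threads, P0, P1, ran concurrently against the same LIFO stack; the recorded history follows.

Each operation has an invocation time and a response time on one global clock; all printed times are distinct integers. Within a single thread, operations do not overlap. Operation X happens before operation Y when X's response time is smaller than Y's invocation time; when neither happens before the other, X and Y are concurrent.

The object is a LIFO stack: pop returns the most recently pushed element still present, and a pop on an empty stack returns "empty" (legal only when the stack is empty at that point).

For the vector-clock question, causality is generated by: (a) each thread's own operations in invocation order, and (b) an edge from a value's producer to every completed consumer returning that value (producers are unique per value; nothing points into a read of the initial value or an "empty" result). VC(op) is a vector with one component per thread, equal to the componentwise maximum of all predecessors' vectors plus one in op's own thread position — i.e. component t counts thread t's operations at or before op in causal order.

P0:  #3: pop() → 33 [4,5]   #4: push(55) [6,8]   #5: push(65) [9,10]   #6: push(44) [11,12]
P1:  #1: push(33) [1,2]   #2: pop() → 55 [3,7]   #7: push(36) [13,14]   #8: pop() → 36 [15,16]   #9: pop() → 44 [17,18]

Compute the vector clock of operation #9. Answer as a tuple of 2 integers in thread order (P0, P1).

(4, 5)

no predecessors for #1 (invoked 1): P1 increments from zero → (0, 1)
#3, invoked 4, takes VC(#1)=(0, 1) under max, adds 1 for P0 → (1, 1)
#4, invoked 6, takes VC(#3)=(1, 1) under max, adds 1 for P0 → (2, 1)
#2, invoked 3, takes VC(#1)=(0, 1), VC(#4)=(2, 1) under max, adds 1 for P1 → (2, 2)
#5, invoked 9, takes VC(#4)=(2, 1) under max, adds 1 for P0 → (3, 1)
#7, invoked 13, takes VC(#2)=(2, 2) under max, adds 1 for P1 → (2, 3)
#6, invoked 11, takes VC(#5)=(3, 1) under max, adds 1 for P0 → (4, 1)
#8, invoked 15, takes VC(#7)=(2, 3) under max, adds 1 for P1 → (2, 4)
#9, invoked 17, takes VC(#6)=(4, 1), VC(#8)=(2, 4) under max, adds 1 for P1 → (4, 5)
target: VC(#9) = (4, 5)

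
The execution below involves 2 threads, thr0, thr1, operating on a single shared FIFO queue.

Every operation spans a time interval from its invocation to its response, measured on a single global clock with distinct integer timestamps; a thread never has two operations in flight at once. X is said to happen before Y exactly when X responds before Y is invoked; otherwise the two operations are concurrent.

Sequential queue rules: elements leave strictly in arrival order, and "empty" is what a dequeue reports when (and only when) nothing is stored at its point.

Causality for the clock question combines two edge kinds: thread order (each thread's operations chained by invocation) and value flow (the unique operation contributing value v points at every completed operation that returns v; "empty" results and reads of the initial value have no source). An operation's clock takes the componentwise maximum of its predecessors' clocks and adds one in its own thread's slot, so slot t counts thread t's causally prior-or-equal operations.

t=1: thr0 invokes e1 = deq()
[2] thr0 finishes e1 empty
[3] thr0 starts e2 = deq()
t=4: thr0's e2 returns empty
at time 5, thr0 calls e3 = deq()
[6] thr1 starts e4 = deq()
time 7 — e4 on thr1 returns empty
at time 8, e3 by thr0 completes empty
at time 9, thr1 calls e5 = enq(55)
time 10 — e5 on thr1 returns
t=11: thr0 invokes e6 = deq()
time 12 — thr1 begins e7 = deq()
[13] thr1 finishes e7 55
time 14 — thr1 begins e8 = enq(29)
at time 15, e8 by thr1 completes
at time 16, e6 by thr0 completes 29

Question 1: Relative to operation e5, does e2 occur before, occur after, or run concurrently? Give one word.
before

e2 spans [3,4], e5 spans [9,10]
resp(e2)=4 < inv(e5)=9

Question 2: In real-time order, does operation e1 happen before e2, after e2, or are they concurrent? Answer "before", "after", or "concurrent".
before

e1 spans [1,2], e2 spans [3,4]
resp(e1)=2 < inv(e2)=3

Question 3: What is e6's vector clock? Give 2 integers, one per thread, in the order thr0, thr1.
(4, 4)

e4, invoked 6, has no incoming edges; only thr1's bump applies → (0, 1)
e1, invoked 1, has no incoming edges; only thr0's bump applies → (1, 0)
e5, invoked 9, takes VC(e4)=(0, 1) under max, adds 1 for thr1 → (0, 2)
e2, invoked 3, takes VC(e1)=(1, 0) under max, adds 1 for thr0 → (2, 0)
e7, invoked 12, takes VC(e5)=(0, 2) under max, adds 1 for thr1 → (0, 3)
e3, invoked 5, takes VC(e2)=(2, 0) under max, adds 1 for thr0 → (3, 0)
e8, invoked 14, takes VC(e7)=(0, 3) under max, adds 1 for thr1 → (0, 4)
e6, invoked 11, takes VC(e3)=(3, 0), VC(e8)=(0, 4) under max, adds 1 for thr0 → (4, 4)
target: VC(e6) = (4, 4)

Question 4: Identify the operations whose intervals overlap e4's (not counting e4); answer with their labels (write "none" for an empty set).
e3

e4 spans [6,7]: anything still running between times 6 and 7 counts as concurrent
e1 [1,2]: before
e2 [3,4]: before
e3 [5,8]: concurrent
e5 [9,10]: after
e6 [11,16]: after
e7 [12,13]: after
e8 [14,15]: after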